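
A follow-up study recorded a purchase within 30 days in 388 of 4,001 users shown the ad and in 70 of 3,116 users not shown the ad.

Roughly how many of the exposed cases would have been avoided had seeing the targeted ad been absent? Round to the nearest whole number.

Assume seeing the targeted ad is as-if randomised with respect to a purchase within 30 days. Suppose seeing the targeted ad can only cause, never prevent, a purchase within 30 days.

about 298 cases

p₁ = P(outcome | exposed) = 388/4001 = 0.096976
p₀ = P(outcome | unexposed) = 70/3116 = 0.022465
PN = (p₁ − p₀)/p₁ = (0.096976 − 0.022465) / 0.096976 ≈ 0.76835.
Attributable cases ≈ PN × (exposed cases) = 0.76835 × 388 ≈ 298.12.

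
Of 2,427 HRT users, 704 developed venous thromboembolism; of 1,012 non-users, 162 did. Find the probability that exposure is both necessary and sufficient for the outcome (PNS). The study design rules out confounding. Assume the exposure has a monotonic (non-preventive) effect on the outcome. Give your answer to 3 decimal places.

p₁ = P(outcome | exposed) = 704/2427 = 0.29007
p₀ = P(outcome | unexposed) = 162/1012 = 0.16008
Under exogeneity and monotonicity, PNS = p₁ − p₀.
PNS = 0.29007 − 0.16008 = 0.12999

PNS ≈ 0.130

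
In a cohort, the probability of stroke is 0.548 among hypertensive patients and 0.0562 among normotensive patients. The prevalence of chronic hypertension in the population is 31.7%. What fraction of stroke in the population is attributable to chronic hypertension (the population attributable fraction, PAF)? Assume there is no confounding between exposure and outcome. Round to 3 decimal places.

PAF ≈ 0.735

Let p₁ = 0.548, p₀ = 0.0562.
Overall risk P(Y=1) = π·p₁ + (1−π)·p₀ = 0.317×0.548 + 0.683×0.0562 = 0.2121.
Under exogeneity, PAF = [P(Y=1) − p₀] / P(Y=1).
PAF = (0.2121 − 0.0562) / 0.2121 ≈ 0.7350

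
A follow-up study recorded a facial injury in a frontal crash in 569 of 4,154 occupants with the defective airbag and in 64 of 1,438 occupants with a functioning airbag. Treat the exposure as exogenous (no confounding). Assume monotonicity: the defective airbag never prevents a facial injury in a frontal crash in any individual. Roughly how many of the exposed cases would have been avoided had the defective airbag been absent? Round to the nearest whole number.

about 384 cases

p₁ = P(outcome | exposed) = 569/4154 = 0.13698
p₀ = P(outcome | unexposed) = 64/1438 = 0.044506
PN = (p₁ − p₀)/p₁ = (0.13698 − 0.044506) / 0.13698 ≈ 0.67508.
Attributable cases ≈ PN × (exposed cases) = 0.67508 × 569 ≈ 384.12.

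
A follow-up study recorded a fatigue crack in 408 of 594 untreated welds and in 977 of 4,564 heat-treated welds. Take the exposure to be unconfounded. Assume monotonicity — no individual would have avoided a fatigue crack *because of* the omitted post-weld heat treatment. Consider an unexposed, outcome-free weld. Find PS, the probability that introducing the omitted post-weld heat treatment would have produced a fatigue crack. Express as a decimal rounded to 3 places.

p₁ = P(outcome | exposed) = 408/594 = 0.68687
p₀ = P(outcome | unexposed) = 977/4564 = 0.21407
Under exogeneity and monotonicity, PS = (p₁ − p₀) / (1 − p₀).
PS = (0.68687 − 0.21407) / (1 − 0.21407) = 0.4728 / 0.78593 ≈ 0.6016

PS ≈ 0.602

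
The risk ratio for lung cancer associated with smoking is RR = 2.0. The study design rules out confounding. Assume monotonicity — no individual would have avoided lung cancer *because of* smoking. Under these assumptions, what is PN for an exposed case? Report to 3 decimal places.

PN ≈ 0.500

Under exogeneity and monotonicity, PN = (RR − 1) / RR = 1 − 1/RR.
PN = (2.0 − 1) / 2.0 = 1 / 2.0 ≈ 0.5000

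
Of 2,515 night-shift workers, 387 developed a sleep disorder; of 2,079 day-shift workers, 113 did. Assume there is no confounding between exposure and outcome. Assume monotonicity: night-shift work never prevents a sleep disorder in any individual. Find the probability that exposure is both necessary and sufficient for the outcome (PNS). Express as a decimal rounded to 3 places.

PNS ≈ 0.100

p₁ = P(outcome | exposed) = 387/2515 = 0.15388
p₀ = P(outcome | unexposed) = 113/2079 = 0.054353
Under exogeneity and monotonicity, PNS = p₁ − p₀.
PNS = 0.15388 − 0.054353 = 0.099524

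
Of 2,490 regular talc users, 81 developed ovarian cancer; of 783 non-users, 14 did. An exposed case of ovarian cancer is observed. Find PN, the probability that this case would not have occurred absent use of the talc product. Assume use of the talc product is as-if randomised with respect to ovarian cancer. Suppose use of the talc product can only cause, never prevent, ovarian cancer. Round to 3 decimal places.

p₁ = P(outcome | exposed) = 81/2490 = 0.03253
p₀ = P(outcome | unexposed) = 14/783 = 0.01788
Under exogeneity and monotonicity, PN = (p₁ − p₀) / p₁.
PN = (0.03253 − 0.01788) / 0.03253 = 0.01465 / 0.03253 ≈ 0.4504

PN ≈ 0.450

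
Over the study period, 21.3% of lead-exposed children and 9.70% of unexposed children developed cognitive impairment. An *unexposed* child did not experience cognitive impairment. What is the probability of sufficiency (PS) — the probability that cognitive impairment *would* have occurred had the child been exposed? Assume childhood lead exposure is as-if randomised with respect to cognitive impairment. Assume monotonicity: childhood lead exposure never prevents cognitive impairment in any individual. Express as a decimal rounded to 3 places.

PS ≈ 0.128

p₁ = 0.213, p₀ = 0.097.
Under exogeneity and monotonicity, PS = (p₁ − p₀) / (1 − p₀).
PS = (0.213 − 0.097) / (1 − 0.097) = 0.116 / 0.903 ≈ 0.1285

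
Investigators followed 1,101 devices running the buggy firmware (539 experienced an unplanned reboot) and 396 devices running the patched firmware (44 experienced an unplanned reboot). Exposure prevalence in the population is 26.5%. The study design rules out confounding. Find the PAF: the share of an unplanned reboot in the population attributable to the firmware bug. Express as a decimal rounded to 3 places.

p₁ = P(outcome | exposed) = 539/1101 = 0.48955
p₀ = P(outcome | unexposed) = 44/396 = 0.11111
Overall risk P(Y=1) = π·p₁ + (1−π)·p₀ = 0.265×0.48955 + 0.735×0.11111 = 0.2114.
Under exogeneity, PAF = [P(Y=1) − p₀] / P(Y=1).
PAF = (0.2114 − 0.11111) / 0.2114 ≈ 0.4744

PAF ≈ 0.474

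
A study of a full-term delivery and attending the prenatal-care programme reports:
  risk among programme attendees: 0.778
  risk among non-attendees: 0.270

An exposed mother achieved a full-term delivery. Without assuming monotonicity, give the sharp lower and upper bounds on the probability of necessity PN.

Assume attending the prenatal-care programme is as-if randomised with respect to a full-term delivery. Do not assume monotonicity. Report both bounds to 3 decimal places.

Let p₁ = 0.778, p₀ = 0.27.
Under exogeneity alone the bounds on PN are max{0,(p₁−p₀)/p₁} ≤ PN ≤ min{1,(1−p₀)/p₁}.
  lower = (p₁ − p₀)/p₁ = 0.508 / 0.778 ≈ 0.6530
  upper = min{1, (1 − p₀)/p₁} = 0.73 / 0.778 ≈ 0.9383

0.653 ≤ PN ≤ 0.938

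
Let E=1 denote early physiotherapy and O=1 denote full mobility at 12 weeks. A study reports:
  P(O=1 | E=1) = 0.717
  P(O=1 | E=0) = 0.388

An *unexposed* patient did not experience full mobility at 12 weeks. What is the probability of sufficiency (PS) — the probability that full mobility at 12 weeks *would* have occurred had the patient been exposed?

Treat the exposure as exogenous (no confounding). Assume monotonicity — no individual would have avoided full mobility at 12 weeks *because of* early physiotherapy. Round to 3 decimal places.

Let p₁ = 0.717, p₀ = 0.388.
Under exogeneity and monotonicity, PS = (p₁ − p₀) / (1 − p₀).
PS = (0.717 − 0.388) / (1 − 0.388) = 0.329 / 0.612 ≈ 0.5376

PS ≈ 0.538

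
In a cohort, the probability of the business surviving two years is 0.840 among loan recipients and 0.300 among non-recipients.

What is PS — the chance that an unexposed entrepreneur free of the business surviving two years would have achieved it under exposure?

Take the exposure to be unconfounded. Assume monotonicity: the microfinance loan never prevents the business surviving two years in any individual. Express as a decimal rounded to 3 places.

Let p₁ = 0.84, p₀ = 0.3.
Under exogeneity and monotonicity, PS = (p₁ − p₀) / (1 − p₀).
PS = (0.84 − 0.3) / (1 − 0.3) = 0.54 / 0.7 ≈ 0.7714

PS ≈ 0.771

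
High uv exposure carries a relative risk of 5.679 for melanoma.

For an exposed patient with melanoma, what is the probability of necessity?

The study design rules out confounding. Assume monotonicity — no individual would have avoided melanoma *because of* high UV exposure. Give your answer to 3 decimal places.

Under exogeneity and monotonicity, PN = (RR − 1) / RR = 1 − 1/RR.
PN = (5.679 − 1) / 5.679 = 4.679 / 5.679 ≈ 0.8239

PN ≈ 0.824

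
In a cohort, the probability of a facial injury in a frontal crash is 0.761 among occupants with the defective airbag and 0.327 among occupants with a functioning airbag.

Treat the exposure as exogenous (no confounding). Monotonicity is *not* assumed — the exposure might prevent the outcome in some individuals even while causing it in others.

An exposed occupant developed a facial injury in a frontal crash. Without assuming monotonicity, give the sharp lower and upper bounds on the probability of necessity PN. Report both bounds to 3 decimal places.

Let p₁ = 0.761, p₀ = 0.327.
Under exogeneity alone the bounds on PN are max{0,(p₁−p₀)/p₁} ≤ PN ≤ min{1,(1−p₀)/p₁}.
  lower = (p₁ − p₀)/p₁ = 0.434 / 0.761 ≈ 0.5703
  upper = min{1, (1 − p₀)/p₁} = 0.673 / 0.761 ≈ 0.8844

0.570 ≤ PN ≤ 0.884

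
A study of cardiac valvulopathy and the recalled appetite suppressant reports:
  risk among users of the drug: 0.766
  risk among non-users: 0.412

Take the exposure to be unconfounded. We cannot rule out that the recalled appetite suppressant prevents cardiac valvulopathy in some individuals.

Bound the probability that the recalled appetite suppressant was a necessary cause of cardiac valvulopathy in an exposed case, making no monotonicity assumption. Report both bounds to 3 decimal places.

Let p₁ = 0.766, p₀ = 0.412.
Under exogeneity alone the bounds on PN are max{0,(p₁−p₀)/p₁} ≤ PN ≤ min{1,(1−p₀)/p₁}.
  lower = (p₁ − p₀)/p₁ = 0.354 / 0.766 ≈ 0.4621
  upper = min{1, (1 − p₀)/p₁} = 0.588 / 0.766 ≈ 0.7676

0.462 ≤ PN ≤ 0.768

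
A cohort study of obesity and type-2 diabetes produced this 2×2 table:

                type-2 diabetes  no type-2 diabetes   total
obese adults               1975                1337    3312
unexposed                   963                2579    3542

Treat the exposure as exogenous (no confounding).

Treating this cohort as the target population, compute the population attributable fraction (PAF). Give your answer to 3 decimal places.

p₁ = P(outcome | exposed) = 1975/3312 = 0.59632
p₀ = P(outcome | unexposed) = 963/3542 = 0.27188
Exposure prevalence π = 3312/6854 = 0.48322; overall risk P(Y=1) = 0.42865.
Under exogeneity, PAF = [P(Y=1) − p₀]/P(Y=1).
PAF = (0.42865 − 0.27188) / 0.42865 ≈ 0.3657

PAF ≈ 0.366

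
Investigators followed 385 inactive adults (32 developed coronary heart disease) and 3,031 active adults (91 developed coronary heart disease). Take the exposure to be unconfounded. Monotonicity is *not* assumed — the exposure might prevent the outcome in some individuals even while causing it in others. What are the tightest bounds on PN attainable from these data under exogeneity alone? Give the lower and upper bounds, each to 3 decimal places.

p₁ = P(outcome | exposed) = 32/385 = 0.083117
p₀ = P(outcome | unexposed) = 91/3031 = 0.030023
Under exogeneity alone the bounds on PN are max{0,(p₁−p₀)/p₁} ≤ PN ≤ min{1,(1−p₀)/p₁}.
  lower = (p₁ − p₀)/p₁ = 0.053094 / 0.083117 ≈ 0.6388
  upper = min{1, (1 − p₀)/p₁} = 0.96998 / 0.083117 ≈ 11.6700 → capped at 1

0.639 ≤ PN ≤ 1.000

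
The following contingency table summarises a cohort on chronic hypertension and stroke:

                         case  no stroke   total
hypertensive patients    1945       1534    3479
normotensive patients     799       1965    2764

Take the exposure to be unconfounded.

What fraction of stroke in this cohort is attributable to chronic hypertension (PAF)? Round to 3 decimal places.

PAF ≈ 0.342

p₁ = P(outcome | exposed) = 1945/3479 = 0.55907
p₀ = P(outcome | unexposed) = 799/2764 = 0.28907
Exposure prevalence π = 3479/6243 = 0.55726; overall risk P(Y=1) = 0.43953.
Under exogeneity, PAF = [P(Y=1) − p₀]/P(Y=1).
PAF = (0.43953 − 0.28907) / 0.43953 ≈ 0.3423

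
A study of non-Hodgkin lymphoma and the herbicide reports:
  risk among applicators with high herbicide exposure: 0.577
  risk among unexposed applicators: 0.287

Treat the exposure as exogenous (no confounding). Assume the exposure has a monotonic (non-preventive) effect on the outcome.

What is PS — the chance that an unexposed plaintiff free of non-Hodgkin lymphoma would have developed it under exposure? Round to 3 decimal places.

PS ≈ 0.407

Let p₁ = 0.577, p₀ = 0.287.
Under exogeneity and monotonicity, PS = (p₁ − p₀) / (1 − p₀).
PS = (0.577 − 0.287) / (1 − 0.287) = 0.29 / 0.713 ≈ 0.4067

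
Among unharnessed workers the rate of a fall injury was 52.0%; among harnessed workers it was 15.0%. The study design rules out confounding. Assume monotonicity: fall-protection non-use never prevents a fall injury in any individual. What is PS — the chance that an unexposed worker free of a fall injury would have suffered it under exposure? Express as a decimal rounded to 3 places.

PS ≈ 0.435

p₁ = 0.52, p₀ = 0.15.
Under exogeneity and monotonicity, PS = (p₁ − p₀) / (1 − p₀).
PS = (0.52 − 0.15) / (1 − 0.15) = 0.37 / 0.85 ≈ 0.4353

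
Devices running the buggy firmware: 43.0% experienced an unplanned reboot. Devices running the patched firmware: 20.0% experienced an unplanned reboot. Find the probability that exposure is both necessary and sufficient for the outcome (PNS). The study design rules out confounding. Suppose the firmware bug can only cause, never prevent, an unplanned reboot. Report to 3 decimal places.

p₁ = 0.43, p₀ = 0.2.
Under exogeneity and monotonicity, PNS = p₁ − p₀.
PNS = 0.43 − 0.2 = 0.23

PNS ≈ 0.230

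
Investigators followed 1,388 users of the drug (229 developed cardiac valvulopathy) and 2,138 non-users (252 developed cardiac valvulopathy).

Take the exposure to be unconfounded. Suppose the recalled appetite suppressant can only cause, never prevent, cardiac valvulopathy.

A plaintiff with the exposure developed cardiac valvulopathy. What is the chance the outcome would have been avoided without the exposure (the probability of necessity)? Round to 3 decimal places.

PN ≈ 0.286

p₁ = P(outcome | exposed) = 229/1388 = 0.16499
p₀ = P(outcome | unexposed) = 252/2138 = 0.11787
Under exogeneity and monotonicity, PN = (p₁ − p₀) / p₁.
PN = (0.16499 − 0.11787) / 0.16499 = 0.047118 / 0.16499 ≈ 0.2856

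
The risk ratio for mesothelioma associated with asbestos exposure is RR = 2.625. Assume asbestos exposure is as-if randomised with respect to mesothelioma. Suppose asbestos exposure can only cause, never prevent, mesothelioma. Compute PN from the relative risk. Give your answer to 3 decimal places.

PN ≈ 0.619

Under exogeneity and monotonicity, PN = (RR − 1) / RR = 1 − 1/RR.
PN = (2.625 − 1) / 2.625 = 1.625 / 2.625 ≈ 0.6190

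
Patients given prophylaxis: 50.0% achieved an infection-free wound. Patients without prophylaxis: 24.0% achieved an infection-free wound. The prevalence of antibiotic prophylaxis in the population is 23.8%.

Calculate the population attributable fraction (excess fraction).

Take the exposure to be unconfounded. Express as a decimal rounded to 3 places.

p₁ = 0.5, p₀ = 0.24.
Overall risk P(Y=1) = π·p₁ + (1−π)·p₀ = 0.238×0.5 + 0.762×0.24 = 0.30188.
Under exogeneity, PAF = [P(Y=1) − p₀] / P(Y=1).
PAF = (0.30188 − 0.24) / 0.30188 ≈ 0.2050

PAF ≈ 0.205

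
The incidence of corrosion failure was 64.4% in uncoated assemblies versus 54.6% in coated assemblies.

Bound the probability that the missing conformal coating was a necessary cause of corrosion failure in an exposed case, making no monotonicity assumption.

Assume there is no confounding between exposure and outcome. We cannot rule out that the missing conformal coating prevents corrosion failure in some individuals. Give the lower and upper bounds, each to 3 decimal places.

p₁ = 0.644, p₀ = 0.546.
Under exogeneity alone the bounds on PN are max{0,(p₁−p₀)/p₁} ≤ PN ≤ min{1,(1−p₀)/p₁}.
  lower = (p₁ − p₀)/p₁ = 0.098 / 0.644 ≈ 0.1522
  upper = min{1, (1 − p₀)/p₁} = 0.454 / 0.644 ≈ 0.7050

0.152 ≤ PN ≤ 0.705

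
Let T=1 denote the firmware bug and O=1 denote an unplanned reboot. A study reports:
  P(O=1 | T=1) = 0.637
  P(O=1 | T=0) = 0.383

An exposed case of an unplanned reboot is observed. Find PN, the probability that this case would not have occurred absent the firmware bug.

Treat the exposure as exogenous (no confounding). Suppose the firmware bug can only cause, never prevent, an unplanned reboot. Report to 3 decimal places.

PN ≈ 0.399

Let p₁ = 0.637, p₀ = 0.383.
Under exogeneity and monotonicity, PN = (p₁ − p₀) / p₁.
PN = (0.637 − 0.383) / 0.637 = 0.254 / 0.637 ≈ 0.3987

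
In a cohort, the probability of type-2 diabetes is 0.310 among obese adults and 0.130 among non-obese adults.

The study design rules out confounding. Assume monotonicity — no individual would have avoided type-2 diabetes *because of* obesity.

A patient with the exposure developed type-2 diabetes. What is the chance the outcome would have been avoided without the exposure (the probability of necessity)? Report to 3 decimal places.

Let p₁ = 0.31, p₀ = 0.13.
Under exogeneity and monotonicity, PN = (p₁ − p₀) / p₁.
PN = (0.31 − 0.13) / 0.31 = 0.18 / 0.31 ≈ 0.5806

PN ≈ 0.581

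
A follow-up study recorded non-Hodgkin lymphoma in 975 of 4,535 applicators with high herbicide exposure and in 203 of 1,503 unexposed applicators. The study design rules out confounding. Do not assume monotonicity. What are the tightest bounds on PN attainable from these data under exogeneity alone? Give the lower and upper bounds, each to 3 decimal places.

p₁ = P(outcome | exposed) = 975/4535 = 0.21499
p₀ = P(outcome | unexposed) = 203/1503 = 0.13506
Under exogeneity alone the bounds on PN are max{0,(p₁−p₀)/p₁} ≤ PN ≤ min{1,(1−p₀)/p₁}.
  lower = (p₁ − p₀)/p₁ = 0.079931 / 0.21499 ≈ 0.3718
  upper = min{1, (1 − p₀)/p₁} = 0.86494 / 0.21499 ≈ 4.0231 → capped at 1

0.372 ≤ PN ≤ 1.000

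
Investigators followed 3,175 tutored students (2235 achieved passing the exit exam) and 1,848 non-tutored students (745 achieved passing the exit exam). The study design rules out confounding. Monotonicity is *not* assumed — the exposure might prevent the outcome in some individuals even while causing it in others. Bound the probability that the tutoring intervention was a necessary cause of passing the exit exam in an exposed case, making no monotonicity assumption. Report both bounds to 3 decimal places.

0.427 ≤ PN ≤ 0.848

p₁ = P(outcome | exposed) = 2235/3175 = 0.70394
p₀ = P(outcome | unexposed) = 745/1848 = 0.40314
Under exogeneity alone the bounds on PN are max{0,(p₁−p₀)/p₁} ≤ PN ≤ min{1,(1−p₀)/p₁}.
  lower = (p₁ − p₀)/p₁ = 0.3008 / 0.70394 ≈ 0.4273
  upper = min{1, (1 − p₀)/p₁} = 0.59686 / 0.70394 ≈ 0.8479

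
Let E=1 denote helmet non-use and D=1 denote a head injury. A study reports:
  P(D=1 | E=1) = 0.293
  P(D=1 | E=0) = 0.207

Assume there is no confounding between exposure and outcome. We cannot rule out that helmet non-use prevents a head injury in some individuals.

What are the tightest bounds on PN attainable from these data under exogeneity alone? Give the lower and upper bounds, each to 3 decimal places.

Let p₁ = 0.293, p₀ = 0.207.
Under exogeneity alone the bounds on PN are max{0,(p₁−p₀)/p₁} ≤ PN ≤ min{1,(1−p₀)/p₁}.
  lower = (p₁ − p₀)/p₁ = 0.086 / 0.293 ≈ 0.2935
  upper = min{1, (1 − p₀)/p₁} = 0.793 / 0.293 ≈ 2.7065 → capped at 1

0.294 ≤ PN ≤ 1.000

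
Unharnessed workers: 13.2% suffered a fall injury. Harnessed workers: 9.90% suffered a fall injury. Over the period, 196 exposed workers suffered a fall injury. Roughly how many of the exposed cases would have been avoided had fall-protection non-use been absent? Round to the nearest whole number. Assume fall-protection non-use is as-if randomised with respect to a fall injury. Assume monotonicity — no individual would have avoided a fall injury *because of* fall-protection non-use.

p₁ = 0.132, p₀ = 0.099.
PN = (p₁ − p₀)/p₁ = (0.132 − 0.099) / 0.132 ≈ 0.25000.
Attributable cases ≈ PN × (exposed cases) = 0.25000 × 196 ≈ 49.00.

about 49 cases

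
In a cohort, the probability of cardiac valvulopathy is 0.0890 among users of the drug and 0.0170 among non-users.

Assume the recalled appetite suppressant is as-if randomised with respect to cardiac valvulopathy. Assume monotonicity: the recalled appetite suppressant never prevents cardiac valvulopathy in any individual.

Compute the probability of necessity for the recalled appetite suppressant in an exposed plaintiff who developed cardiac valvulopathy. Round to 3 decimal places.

PN ≈ 0.809

Let p₁ = 0.089, p₀ = 0.017.
Under exogeneity and monotonicity, PN = (p₁ − p₀) / p₁.
PN = (0.089 − 0.017) / 0.089 = 0.072 / 0.089 ≈ 0.8090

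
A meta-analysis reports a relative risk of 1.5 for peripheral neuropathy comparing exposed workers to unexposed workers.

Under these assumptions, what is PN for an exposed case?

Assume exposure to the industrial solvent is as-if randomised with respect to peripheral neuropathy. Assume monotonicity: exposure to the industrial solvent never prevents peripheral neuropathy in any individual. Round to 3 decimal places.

PN ≈ 0.333

Under exogeneity and monotonicity, PN = (RR − 1) / RR = 1 − 1/RR.
PN = (1.5 − 1) / 1.5 = 0.5 / 1.5 ≈ 0.3333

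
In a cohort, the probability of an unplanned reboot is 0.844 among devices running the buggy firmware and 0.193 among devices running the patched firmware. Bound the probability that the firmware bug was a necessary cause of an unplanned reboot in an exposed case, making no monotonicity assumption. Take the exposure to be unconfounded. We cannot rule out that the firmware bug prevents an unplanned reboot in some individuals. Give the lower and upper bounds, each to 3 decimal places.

0.771 ≤ PN ≤ 0.956

Let p₁ = 0.844, p₀ = 0.193.
Under exogeneity alone the bounds on PN are max{0,(p₁−p₀)/p₁} ≤ PN ≤ min{1,(1−p₀)/p₁}.
  lower = (p₁ − p₀)/p₁ = 0.651 / 0.844 ≈ 0.7713
  upper = min{1, (1 − p₀)/p₁} = 0.807 / 0.844 ≈ 0.9562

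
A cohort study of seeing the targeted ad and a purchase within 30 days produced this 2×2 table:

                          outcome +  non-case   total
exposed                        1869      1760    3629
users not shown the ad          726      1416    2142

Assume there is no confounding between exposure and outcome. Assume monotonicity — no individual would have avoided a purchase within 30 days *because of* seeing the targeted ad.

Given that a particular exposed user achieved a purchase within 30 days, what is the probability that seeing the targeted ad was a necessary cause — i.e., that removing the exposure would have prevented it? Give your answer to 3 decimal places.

p₁ = P(outcome | exposed) = 1869/3629 = 0.51502
p₀ = P(outcome | unexposed) = 726/2142 = 0.33894
Under exogeneity and monotonicity, PN = (p₁ − p₀) / p₁.
PN = (0.51502 − 0.33894) / 0.51502 = 0.17608 / 0.51502 ≈ 0.3419

PN ≈ 0.342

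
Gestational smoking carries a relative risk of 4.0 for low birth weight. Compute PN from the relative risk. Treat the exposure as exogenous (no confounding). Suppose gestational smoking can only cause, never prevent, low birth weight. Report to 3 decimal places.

Under exogeneity and monotonicity, PN = (RR − 1) / RR = 1 − 1/RR.
PN = (4.0 − 1) / 4.0 = 3 / 4.0 ≈ 0.7500

PN ≈ 0.750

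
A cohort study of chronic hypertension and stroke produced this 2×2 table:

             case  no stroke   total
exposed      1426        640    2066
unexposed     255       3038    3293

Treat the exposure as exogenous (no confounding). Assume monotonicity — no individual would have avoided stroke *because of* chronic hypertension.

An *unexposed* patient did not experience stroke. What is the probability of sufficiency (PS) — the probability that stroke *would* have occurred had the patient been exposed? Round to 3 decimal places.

p₁ = P(outcome | exposed) = 1426/2066 = 0.69022
p₀ = P(outcome | unexposed) = 255/3293 = 0.077437
Under exogeneity and monotonicity, PS = (p₁ − p₀) / (1 − p₀).
PS = (0.69022 − 0.077437) / (1 − 0.077437) = 0.61279 / 0.92256 ≈ 0.6642

PS ≈ 0.664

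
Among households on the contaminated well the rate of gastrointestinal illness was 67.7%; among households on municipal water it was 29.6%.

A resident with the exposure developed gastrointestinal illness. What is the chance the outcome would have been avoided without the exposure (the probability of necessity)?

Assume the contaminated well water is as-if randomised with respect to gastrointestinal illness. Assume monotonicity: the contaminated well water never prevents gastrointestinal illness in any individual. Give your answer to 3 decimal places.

p₁ = 0.677, p₀ = 0.296.
Under exogeneity and monotonicity, PN = (p₁ − p₀) / p₁.
PN = (0.677 − 0.296) / 0.677 = 0.381 / 0.677 ≈ 0.5628

PN ≈ 0.563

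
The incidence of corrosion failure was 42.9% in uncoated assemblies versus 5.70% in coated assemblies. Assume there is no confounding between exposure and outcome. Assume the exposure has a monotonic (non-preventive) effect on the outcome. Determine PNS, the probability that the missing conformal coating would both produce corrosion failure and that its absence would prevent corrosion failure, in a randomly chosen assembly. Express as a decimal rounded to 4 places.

p₁ = 0.429, p₀ = 0.057.
Under exogeneity and monotonicity, PNS = p₁ − p₀.
PNS = 0.429 − 0.057 = 0.372

PNS ≈ 0.3720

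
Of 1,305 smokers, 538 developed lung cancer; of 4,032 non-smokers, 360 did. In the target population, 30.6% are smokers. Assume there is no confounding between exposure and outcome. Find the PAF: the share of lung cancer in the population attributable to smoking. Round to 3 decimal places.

p₁ = P(outcome | exposed) = 538/1305 = 0.41226
p₀ = P(outcome | unexposed) = 360/4032 = 0.089286
Overall risk P(Y=1) = π·p₁ + (1−π)·p₀ = 0.306×0.41226 + 0.694×0.089286 = 0.18812.
Under exogeneity, PAF = [P(Y=1) − p₀] / P(Y=1).
PAF = (0.18812 − 0.089286) / 0.18812 ≈ 0.5254

PAF ≈ 0.525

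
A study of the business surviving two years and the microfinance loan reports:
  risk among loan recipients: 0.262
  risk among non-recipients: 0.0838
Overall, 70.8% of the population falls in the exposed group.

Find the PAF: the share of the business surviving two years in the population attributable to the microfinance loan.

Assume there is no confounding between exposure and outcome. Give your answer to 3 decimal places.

Let p₁ = 0.262, p₀ = 0.0838.
Overall risk P(Y=1) = π·p₁ + (1−π)·p₀ = 0.708×0.262 + 0.292×0.0838 = 0.20997.
Under exogeneity, PAF = [P(Y=1) − p₀] / P(Y=1).
PAF = (0.20997 − 0.0838) / 0.20997 ≈ 0.6009

PAF ≈ 0.601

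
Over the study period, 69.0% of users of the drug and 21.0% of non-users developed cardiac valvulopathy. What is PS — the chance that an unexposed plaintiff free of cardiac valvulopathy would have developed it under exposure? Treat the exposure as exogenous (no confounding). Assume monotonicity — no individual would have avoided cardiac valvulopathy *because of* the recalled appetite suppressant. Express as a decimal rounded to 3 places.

p₁ = 0.69, p₀ = 0.21.
Under exogeneity and monotonicity, PS = (p₁ − p₀) / (1 − p₀).
PS = (0.69 − 0.21) / (1 − 0.21) = 0.48 / 0.79 ≈ 0.6076

PS ≈ 0.608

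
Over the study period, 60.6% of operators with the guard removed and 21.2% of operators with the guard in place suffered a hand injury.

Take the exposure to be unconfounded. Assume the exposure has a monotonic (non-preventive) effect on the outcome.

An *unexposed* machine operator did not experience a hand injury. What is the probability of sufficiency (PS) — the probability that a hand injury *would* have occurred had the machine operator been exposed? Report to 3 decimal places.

p₁ = 0.606, p₀ = 0.212.
Under exogeneity and monotonicity, PS = (p₁ − p₀) / (1 − p₀).
PS = (0.606 − 0.212) / (1 − 0.212) = 0.394 / 0.788 ≈ 0.5000

PS ≈ 0.500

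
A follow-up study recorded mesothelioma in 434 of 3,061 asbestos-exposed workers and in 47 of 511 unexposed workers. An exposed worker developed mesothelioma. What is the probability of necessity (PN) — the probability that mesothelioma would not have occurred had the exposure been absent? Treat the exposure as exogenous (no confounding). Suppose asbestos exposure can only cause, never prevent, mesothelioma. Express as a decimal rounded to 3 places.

PN ≈ 0.351

p₁ = P(outcome | exposed) = 434/3061 = 0.14178
p₀ = P(outcome | unexposed) = 47/511 = 0.091977
Under exogeneity and monotonicity, PN = (p₁ − p₀) / p₁.
PN = (0.14178 − 0.091977) / 0.14178 = 0.049807 / 0.14178 ≈ 0.3513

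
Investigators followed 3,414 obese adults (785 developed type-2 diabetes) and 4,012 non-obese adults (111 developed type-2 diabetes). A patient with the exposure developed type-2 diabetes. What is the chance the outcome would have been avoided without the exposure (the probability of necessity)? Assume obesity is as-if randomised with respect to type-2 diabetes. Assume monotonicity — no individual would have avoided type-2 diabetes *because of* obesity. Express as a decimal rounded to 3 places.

PN ≈ 0.880

p₁ = P(outcome | exposed) = 785/3414 = 0.22994
p₀ = P(outcome | unexposed) = 111/4012 = 0.027667
Under exogeneity and monotonicity, PN = (p₁ − p₀) / p₁.
PN = (0.22994 − 0.027667) / 0.22994 = 0.20227 / 0.22994 ≈ 0.8797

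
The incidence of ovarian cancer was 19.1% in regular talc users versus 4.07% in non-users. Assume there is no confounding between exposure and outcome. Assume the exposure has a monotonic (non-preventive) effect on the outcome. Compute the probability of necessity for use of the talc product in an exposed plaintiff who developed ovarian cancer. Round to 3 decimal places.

PN ≈ 0.787

p₁ = 0.191, p₀ = 0.0407.
Under exogeneity and monotonicity, PN = (p₁ − p₀) / p₁.
PN = (0.191 − 0.0407) / 0.191 = 0.1503 / 0.191 ≈ 0.7869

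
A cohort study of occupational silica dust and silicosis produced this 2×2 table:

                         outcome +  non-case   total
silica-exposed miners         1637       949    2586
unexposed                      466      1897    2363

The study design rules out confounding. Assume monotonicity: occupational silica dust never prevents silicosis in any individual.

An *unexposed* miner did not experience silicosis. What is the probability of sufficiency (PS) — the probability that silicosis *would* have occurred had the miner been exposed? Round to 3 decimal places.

PS ≈ 0.543

p₁ = P(outcome | exposed) = 1637/2586 = 0.63302
p₀ = P(outcome | unexposed) = 466/2363 = 0.19721
Under exogeneity and monotonicity, PS = (p₁ − p₀)/(1 − p₀).
PS = (0.63302 − 0.19721) / 0.80279 ≈ 0.5429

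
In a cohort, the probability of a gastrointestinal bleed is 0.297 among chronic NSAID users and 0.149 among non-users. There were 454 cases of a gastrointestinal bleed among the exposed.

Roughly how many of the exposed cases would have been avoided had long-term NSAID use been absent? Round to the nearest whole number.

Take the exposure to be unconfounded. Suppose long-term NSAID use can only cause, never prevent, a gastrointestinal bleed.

Let p₁ = 0.297, p₀ = 0.149.
PN = (p₁ − p₀)/p₁ = (0.297 − 0.149) / 0.297 ≈ 0.49832.
Attributable cases ≈ PN × (exposed cases) = 0.49832 × 454 ≈ 226.24.

about 226 cases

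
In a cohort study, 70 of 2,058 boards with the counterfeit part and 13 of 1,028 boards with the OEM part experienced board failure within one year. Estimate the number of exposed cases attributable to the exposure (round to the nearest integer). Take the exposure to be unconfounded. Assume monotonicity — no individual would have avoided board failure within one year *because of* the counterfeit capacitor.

about 44 cases

p₁ = P(outcome | exposed) = 70/2058 = 0.034014
p₀ = P(outcome | unexposed) = 13/1028 = 0.012646
PN = (p₁ − p₀)/p₁ = (0.034014 − 0.012646) / 0.034014 ≈ 0.62821.
Attributable cases ≈ PN × (exposed cases) = 0.62821 × 70 ≈ 43.97.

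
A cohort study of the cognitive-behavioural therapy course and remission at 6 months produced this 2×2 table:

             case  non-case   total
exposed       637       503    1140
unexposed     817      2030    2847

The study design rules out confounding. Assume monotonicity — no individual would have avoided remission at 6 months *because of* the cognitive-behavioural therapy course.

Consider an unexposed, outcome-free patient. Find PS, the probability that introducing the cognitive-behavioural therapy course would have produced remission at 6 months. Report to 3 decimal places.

p₁ = P(outcome | exposed) = 637/1140 = 0.55877
p₀ = P(outcome | unexposed) = 817/2847 = 0.28697
Under exogeneity and monotonicity, PS = (p₁ − p₀) / (1 − p₀).
PS = (0.55877 − 0.28697) / (1 − 0.28697) = 0.2718 / 0.71303 ≈ 0.3812

PS ≈ 0.381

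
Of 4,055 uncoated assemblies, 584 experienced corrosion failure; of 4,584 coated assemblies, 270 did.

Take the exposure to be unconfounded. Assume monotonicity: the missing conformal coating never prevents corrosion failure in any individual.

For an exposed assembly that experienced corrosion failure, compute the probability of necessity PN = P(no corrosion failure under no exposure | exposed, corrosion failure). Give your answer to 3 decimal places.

PN ≈ 0.591

p₁ = P(outcome | exposed) = 584/4055 = 0.14402
p₀ = P(outcome | unexposed) = 270/4584 = 0.058901
Under exogeneity and monotonicity, PN = (p₁ − p₀) / p₁.
PN = (0.14402 − 0.058901) / 0.14402 = 0.085119 / 0.14402 ≈ 0.5910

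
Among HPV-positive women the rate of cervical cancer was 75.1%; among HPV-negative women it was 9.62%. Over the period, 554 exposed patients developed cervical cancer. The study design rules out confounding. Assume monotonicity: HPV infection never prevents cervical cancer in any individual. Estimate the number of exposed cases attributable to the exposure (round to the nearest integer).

p₁ = 0.751, p₀ = 0.0962.
PN = (p₁ − p₀)/p₁ = (0.751 − 0.0962) / 0.751 ≈ 0.87190.
Attributable cases ≈ PN × (exposed cases) = 0.87190 × 554 ≈ 483.03.

about 483 cases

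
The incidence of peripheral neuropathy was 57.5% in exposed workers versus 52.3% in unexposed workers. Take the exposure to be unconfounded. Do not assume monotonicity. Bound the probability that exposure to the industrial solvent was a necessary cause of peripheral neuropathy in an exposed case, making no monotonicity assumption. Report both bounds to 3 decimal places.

p₁ = 0.575, p₀ = 0.523.
Under exogeneity alone the bounds on PN are max{0,(p₁−p₀)/p₁} ≤ PN ≤ min{1,(1−p₀)/p₁}.
  lower = (p₁ − p₀)/p₁ = 0.052 / 0.575 ≈ 0.0904
  upper = min{1, (1 − p₀)/p₁} = 0.477 / 0.575 ≈ 0.8296

0.090 ≤ PN ≤ 0.830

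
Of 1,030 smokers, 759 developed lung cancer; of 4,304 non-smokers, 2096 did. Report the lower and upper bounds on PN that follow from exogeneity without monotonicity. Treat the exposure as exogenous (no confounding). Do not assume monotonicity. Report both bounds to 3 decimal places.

0.339 ≤ PN ≤ 0.696

p₁ = P(outcome | exposed) = 759/1030 = 0.73689
p₀ = P(outcome | unexposed) = 2096/4304 = 0.48699
Under exogeneity alone the bounds on PN are max{0,(p₁−p₀)/p₁} ≤ PN ≤ min{1,(1−p₀)/p₁}.
  lower = (p₁ − p₀)/p₁ = 0.2499 / 0.73689 ≈ 0.3391
  upper = min{1, (1 − p₀)/p₁} = 0.51301 / 0.73689 ≈ 0.6962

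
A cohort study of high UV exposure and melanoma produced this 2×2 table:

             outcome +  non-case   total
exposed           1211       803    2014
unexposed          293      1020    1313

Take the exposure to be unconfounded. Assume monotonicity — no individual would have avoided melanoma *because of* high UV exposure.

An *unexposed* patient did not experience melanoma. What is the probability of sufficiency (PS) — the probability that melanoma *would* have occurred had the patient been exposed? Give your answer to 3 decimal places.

PS ≈ 0.487

p₁ = P(outcome | exposed) = 1211/2014 = 0.60129
p₀ = P(outcome | unexposed) = 293/1313 = 0.22315
Under exogeneity and monotonicity, PS = (p₁ − p₀)/(1 − p₀).
PS = (0.60129 − 0.22315) / 0.77685 ≈ 0.4868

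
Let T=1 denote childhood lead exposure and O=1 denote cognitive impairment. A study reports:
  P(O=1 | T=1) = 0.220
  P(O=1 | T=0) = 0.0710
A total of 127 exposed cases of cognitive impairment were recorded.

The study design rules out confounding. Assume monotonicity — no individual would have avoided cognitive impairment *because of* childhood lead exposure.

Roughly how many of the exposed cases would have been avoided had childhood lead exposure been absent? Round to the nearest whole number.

Let p₁ = 0.22, p₀ = 0.071.
PN = (p₁ − p₀)/p₁ = (0.22 − 0.071) / 0.22 ≈ 0.67727.
Attributable cases ≈ PN × (exposed cases) = 0.67727 × 127 ≈ 86.01.

about 86 cases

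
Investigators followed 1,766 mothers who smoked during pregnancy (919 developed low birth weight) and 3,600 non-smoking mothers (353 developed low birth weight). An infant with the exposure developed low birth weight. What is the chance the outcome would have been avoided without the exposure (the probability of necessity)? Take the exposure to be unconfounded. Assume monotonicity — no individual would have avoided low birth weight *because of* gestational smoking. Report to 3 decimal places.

PN ≈ 0.812

p₁ = P(outcome | exposed) = 919/1766 = 0.52039
p₀ = P(outcome | unexposed) = 353/3600 = 0.098056
Under exogeneity and monotonicity, PN = (p₁ − p₀) / p₁.
PN = (0.52039 − 0.098056) / 0.52039 = 0.42233 / 0.52039 ≈ 0.8116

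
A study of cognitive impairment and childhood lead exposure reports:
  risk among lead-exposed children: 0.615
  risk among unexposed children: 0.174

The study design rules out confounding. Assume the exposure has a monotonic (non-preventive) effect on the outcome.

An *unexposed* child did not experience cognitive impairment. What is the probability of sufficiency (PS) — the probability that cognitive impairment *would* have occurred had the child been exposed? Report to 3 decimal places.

PS ≈ 0.534

Let p₁ = 0.615, p₀ = 0.174.
Under exogeneity and monotonicity, PS = (p₁ − p₀) / (1 − p₀).
PS = (0.615 − 0.174) / (1 − 0.174) = 0.441 / 0.826 ≈ 0.5339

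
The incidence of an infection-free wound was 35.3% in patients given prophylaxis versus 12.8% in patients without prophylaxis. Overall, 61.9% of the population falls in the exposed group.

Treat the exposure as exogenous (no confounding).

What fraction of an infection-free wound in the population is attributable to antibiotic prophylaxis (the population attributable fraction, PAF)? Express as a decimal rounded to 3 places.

PAF ≈ 0.521

p₁ = 0.353, p₀ = 0.128.
Overall risk P(Y=1) = π·p₁ + (1−π)·p₀ = 0.619×0.353 + 0.381×0.128 = 0.26727.
Under exogeneity, PAF = [P(Y=1) − p₀] / P(Y=1).
PAF = (0.26727 − 0.128) / 0.26727 ≈ 0.5211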